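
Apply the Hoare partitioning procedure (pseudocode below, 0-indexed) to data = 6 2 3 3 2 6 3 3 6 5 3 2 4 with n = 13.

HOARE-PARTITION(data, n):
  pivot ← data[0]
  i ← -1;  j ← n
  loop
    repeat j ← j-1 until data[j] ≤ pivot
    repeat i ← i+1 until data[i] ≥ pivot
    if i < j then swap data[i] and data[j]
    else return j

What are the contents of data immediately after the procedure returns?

4 2 3 3 2 2 3 3 3 5 6 6 6

pivot = data[0] = 6; i = -1, j = 13
j→12 (data[12]=4≤6), i→0 (data[0]=6≥6); i<j, swap → 4 2 3 3 2 6 3 3 6 5 3 2 6
j→11 (data[11]=2≤6), i→5 (data[5]=6≥6); i<j, swap → 4 2 3 3 2 2 3 3 6 5 3 6 6
j→10 (data[10]=3≤6), i→8 (data[8]=6≥6); i<j, swap → 4 2 3 3 2 2 3 3 3 5 6 6 6
j→9, i→10; i≥j, return j=9. data = 4 2 3 3 2 2 3 3 3 5 6 6 6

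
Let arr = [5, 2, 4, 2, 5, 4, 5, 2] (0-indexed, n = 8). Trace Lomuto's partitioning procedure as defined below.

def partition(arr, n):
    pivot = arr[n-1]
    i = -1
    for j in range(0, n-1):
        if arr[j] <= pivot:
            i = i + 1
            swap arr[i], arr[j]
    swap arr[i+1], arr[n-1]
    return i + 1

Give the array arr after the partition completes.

pivot=2, i=-1
j=0: 5>2, skip
j=1: 2≤2, i=0, swap(0,1) ⇒ [2, 5, 4, 2, 5, 4, 5, 2]
j=2: 4>2, skip
j=3: 2≤2, i=1, swap(1,3) ⇒ [2, 2, 4, 5, 5, 4, 5, 2]
j=4: 5>2, skip
j=5: 4>2, skip
j=6: 5>2, skip
swap(2,7) ⇒ [2, 2, 2, 5, 5, 4, 5, 4]; return 2

[2, 2, 2, 5, 5, 4, 5, 4]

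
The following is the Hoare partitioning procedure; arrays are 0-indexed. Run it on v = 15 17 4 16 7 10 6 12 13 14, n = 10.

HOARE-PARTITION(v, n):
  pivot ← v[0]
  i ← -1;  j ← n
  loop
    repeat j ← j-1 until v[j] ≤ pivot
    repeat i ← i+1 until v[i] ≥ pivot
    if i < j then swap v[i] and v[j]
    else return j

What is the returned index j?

6

pivot = v[0] = 15; i = -1, j = 10
j→9 (v[9]=14≤15), i→0 (v[0]=15≥15); i<j, swap → 14 17 4 16 7 10 6 12 13 15
j→8 (v[8]=13≤15), i→1 (v[1]=17≥15); i<j, swap → 14 13 4 16 7 10 6 12 17 15
j→7 (v[7]=12≤15), i→3 (v[3]=16≥15); i<j, swap → 14 13 4 12 7 10 6 16 17 15
j→6, i→7; i≥j, return j=6. v = 14 13 4 12 7 10 6 16 17 15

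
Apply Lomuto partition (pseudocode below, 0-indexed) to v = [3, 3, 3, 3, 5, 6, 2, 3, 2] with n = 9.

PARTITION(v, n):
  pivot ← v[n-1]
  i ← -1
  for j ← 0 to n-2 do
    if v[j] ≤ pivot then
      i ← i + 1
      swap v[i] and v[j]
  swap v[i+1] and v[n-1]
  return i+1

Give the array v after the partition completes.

pivot = v[8] = 2; i = -1
j=0: v[0]=3 > 2 → no swap
j=1: v[1]=3 > 2 → no swap
j=2: v[2]=3 > 2 → no swap
j=3: v[3]=3 > 2 → no swap
j=4: v[4]=5 > 2 → no swap
j=5: v[5]=6 > 2 → no swap
j=6: v[6]=2 ≤ 2 → i=0, swap v[0],v[6] → [2, 3, 3, 3, 5, 6, 3, 3, 2]
j=7: v[7]=3 > 2 → no swap
final swap v[1],v[8] → [2, 2, 3, 3, 5, 6, 3, 3, 3]; return 1

[2, 2, 3, 3, 5, 6, 3, 3, 3]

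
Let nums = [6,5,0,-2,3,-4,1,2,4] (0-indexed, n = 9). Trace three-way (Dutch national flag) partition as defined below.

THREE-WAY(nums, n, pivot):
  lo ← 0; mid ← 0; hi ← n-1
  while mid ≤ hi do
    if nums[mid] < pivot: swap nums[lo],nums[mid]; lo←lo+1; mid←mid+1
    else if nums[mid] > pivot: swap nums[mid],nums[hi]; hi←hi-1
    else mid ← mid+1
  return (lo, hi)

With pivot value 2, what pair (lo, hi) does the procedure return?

(4, 4)

pivot = 2; lo=0, mid=0, hi=8
nums[mid]=6>2: swap nums[0],nums[8]; hi=7 → [4,5,0,-2,3,-4,1,2,6]
nums[mid]=4>2: swap nums[0],nums[7]; hi=6 → [2,5,0,-2,3,-4,1,4,6]
nums[mid]=2=2: mid=1
nums[mid]=5>2: swap nums[1],nums[6]; hi=5 → [2,1,0,-2,3,-4,5,4,6]
nums[mid]=1<2: swap nums[0],nums[1]; lo=1,mid=2 → [1,2,0,-2,3,-4,5,4,6]
nums[mid]=0<2: swap nums[1],nums[2]; lo=2,mid=3 → [1,0,2,-2,3,-4,5,4,6]
nums[mid]=-2<2: swap nums[2],nums[3]; lo=3,mid=4 → [1,0,-2,2,3,-4,5,4,6]
nums[mid]=3>2: swap nums[4],nums[5]; hi=4 → [1,0,-2,2,-4,3,5,4,6]
nums[mid]=-4<2: swap nums[3],nums[4]; lo=4,mid=5 → [1,0,-2,-4,2,3,5,4,6]
end: lo=4, hi=4; nums = [1,0,-2,-4,2,3,5,4,6]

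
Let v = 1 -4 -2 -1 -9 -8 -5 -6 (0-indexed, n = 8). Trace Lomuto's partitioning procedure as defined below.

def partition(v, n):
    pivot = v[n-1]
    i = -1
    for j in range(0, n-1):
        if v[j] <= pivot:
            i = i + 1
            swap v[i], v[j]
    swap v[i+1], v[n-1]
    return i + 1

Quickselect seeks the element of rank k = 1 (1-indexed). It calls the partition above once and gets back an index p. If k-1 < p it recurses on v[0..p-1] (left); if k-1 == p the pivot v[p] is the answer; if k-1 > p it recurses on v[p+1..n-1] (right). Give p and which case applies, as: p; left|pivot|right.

pivot = v[7] = -6; i = -1
j=0: v[0]=1 > -6 → no swap
j=1: v[1]=-4 > -6 → no swap
j=2: v[2]=-2 > -6 → no swap
j=3: v[3]=-1 > -6 → no swap
j=4: v[4]=-9 ≤ -6 → i=0, swap v[0],v[4] → -9 -4 -2 -1 1 -8 -5 -6
j=5: v[5]=-8 ≤ -6 → i=1, swap v[1],v[5] → -9 -8 -2 -1 1 -4 -5 -6
j=6: v[6]=-5 > -6 → no swap
final swap v[2],v[7] → -9 -8 -6 -1 1 -4 -5 -2; return 2
p = 2; k-1 = 0 < 2 ⇒ left

2; left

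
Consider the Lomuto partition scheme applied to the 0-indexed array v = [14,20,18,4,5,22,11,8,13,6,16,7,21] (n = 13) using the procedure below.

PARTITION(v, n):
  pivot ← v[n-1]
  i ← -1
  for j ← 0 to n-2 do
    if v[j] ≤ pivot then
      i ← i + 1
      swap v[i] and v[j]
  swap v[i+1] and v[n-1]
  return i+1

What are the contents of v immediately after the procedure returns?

pivot = v[12] = 21; i = -1
j=0: v[0]=14 ≤ 21 → i=0, swap v[0],v[0] (no change) → [14,20,18,4,5,22,11,8,13,6,16,7,21]
j=1: v[1]=20 ≤ 21 → i=1, swap v[1],v[1] (no change) → [14,20,18,4,5,22,11,8,13,6,16,7,21]
j=2: v[2]=18 ≤ 21 → i=2, swap v[2],v[2] (no change) → [14,20,18,4,5,22,11,8,13,6,16,7,21]
j=3: v[3]=4 ≤ 21 → i=3, swap v[3],v[3] (no change) → [14,20,18,4,5,22,11,8,13,6,16,7,21]
j=4: v[4]=5 ≤ 21 → i=4, swap v[4],v[4] (no change) → [14,20,18,4,5,22,11,8,13,6,16,7,21]
j=5: v[5]=22 > 21 → no swap
j=6: v[6]=11 ≤ 21 → i=5, swap v[5],v[6] → [14,20,18,4,5,11,22,8,13,6,16,7,21]
j=7: v[7]=8 ≤ 21 → i=6, swap v[6],v[7] → [14,20,18,4,5,11,8,22,13,6,16,7,21]
j=8: v[8]=13 ≤ 21 → i=7, swap v[7],v[8] → [14,20,18,4,5,11,8,13,22,6,16,7,21]
j=9: v[9]=6 ≤ 21 → i=8, swap v[8],v[9] → [14,20,18,4,5,11,8,13,6,22,16,7,21]
j=10: v[10]=16 ≤ 21 → i=9, swap v[9],v[10] → [14,20,18,4,5,11,8,13,6,16,22,7,21]
j=11: v[11]=7 ≤ 21 → i=10, swap v[10],v[11] → [14,20,18,4,5,11,8,13,6,16,7,22,21]
final swap v[11],v[12] → [14,20,18,4,5,11,8,13,6,16,7,21,22]; return 11

[14,20,18,4,5,11,8,13,6,16,7,21,22]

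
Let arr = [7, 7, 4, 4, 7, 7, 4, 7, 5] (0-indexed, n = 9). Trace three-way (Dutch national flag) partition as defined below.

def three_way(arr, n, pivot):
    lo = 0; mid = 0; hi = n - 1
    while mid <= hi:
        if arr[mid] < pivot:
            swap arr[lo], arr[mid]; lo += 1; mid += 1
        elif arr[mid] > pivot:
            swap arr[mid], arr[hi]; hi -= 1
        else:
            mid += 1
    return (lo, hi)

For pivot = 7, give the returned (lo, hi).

lo=0 mid=0 hi=8
7=7: mid=1
7=7: mid=2
4<7: swap(0,2), lo=1 mid=3 ⇒ [4, 7, 7, 4, 7, 7, 4, 7, 5]
4<7: swap(1,3), lo=2 mid=4 ⇒ [4, 4, 7, 7, 7, 7, 4, 7, 5]
7=7: mid=5
7=7: mid=6
4<7: swap(2,6), lo=3 mid=7 ⇒ [4, 4, 4, 7, 7, 7, 7, 7, 5]
7=7: mid=8
5<7: swap(3,8), lo=4 mid=9 ⇒ [4, 4, 4, 5, 7, 7, 7, 7, 7]
done. lo=4 hi=8; arr=[4, 4, 4, 5, 7, 7, 7, 7, 7]

(4, 8)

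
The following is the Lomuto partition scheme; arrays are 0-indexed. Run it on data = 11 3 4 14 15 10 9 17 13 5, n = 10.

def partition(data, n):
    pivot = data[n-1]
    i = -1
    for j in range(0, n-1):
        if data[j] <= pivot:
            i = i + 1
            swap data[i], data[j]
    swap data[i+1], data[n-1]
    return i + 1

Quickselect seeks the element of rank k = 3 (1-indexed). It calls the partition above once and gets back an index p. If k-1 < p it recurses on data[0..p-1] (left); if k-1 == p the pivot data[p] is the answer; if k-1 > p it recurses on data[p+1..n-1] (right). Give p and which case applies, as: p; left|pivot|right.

pivot = data[9] = 5; i = -1
j=0: data[0]=11 > 5 → no swap
j=1: data[1]=3 ≤ 5 → i=0, swap data[0],data[1] → 3 11 4 14 15 10 9 17 13 5
j=2: data[2]=4 ≤ 5 → i=1, swap data[1],data[2] → 3 4 11 14 15 10 9 17 13 5
j=3: data[3]=14 > 5 → no swap
j=4: data[4]=15 > 5 → no swap
j=5: data[5]=10 > 5 → no swap
j=6: data[6]=9 > 5 → no swap
j=7: data[7]=17 > 5 → no swap
j=8: data[8]=13 > 5 → no swap
final swap data[2],data[9] → 3 4 5 14 15 10 9 17 13 11; return 2
p = 2; k-1 = 2 == 2 ⇒ pivot

2; pivot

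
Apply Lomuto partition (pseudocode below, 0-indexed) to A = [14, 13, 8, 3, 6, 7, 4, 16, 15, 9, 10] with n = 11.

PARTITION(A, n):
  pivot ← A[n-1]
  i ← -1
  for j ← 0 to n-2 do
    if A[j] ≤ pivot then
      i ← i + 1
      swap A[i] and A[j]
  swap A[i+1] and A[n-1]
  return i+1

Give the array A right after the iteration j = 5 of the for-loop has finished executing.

[8, 3, 6, 7, 14, 13, 4, 16, 15, 9, 10]

pivot = A[10] = 10; i = -1
j=0: A[0]=14 > 10 → no swap
j=1: A[1]=13 > 10 → no swap
j=2: A[2]=8 ≤ 10 → i=0, swap A[0],A[2] → [8, 13, 14, 3, 6, 7, 4, 16, 15, 9, 10]
j=3: A[3]=3 ≤ 10 → i=1, swap A[1],A[3] → [8, 3, 14, 13, 6, 7, 4, 16, 15, 9, 10]
j=4: A[4]=6 ≤ 10 → i=2, swap A[2],A[4] → [8, 3, 6, 13, 14, 7, 4, 16, 15, 9, 10]
j=5: A[5]=7 ≤ 10 → i=3, swap A[3],A[5] → [8, 3, 6, 7, 14, 13, 4, 16, 15, 9, 10]
(after j=5) A = [8, 3, 6, 7, 14, 13, 4, 16, 15, 9, 10]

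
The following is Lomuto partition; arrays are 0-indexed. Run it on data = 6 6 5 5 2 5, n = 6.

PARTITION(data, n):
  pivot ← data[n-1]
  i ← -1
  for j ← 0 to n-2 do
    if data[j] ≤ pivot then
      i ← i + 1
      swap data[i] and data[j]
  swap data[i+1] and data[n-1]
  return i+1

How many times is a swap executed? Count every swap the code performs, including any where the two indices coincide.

pivot=5, i=-1
j=0: 6>5, skip
j=1: 6>5, skip
j=2: 5≤5, i=0, swap(0,2) ⇒ 5 6 6 5 2 5
j=3: 5≤5, i=1, swap(1,3) ⇒ 5 5 6 6 2 5
j=4: 2≤5, i=2, swap(2,4) ⇒ 5 5 2 6 6 5
swap(3,5) ⇒ 5 5 2 5 6 6; return 3

4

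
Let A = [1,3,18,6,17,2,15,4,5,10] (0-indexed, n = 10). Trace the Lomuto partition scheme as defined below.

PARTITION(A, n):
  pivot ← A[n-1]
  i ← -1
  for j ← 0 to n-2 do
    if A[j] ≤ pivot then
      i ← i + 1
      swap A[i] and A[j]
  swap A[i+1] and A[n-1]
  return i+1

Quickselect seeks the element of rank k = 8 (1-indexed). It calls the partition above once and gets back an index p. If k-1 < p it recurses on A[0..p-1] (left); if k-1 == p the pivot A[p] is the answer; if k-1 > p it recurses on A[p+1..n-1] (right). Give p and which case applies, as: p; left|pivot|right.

pivot = A[9] = 10; i = -1
j=0: A[0]=1 ≤ 10 → i=0, swap A[0],A[0] (no change) → [1,3,18,6,17,2,15,4,5,10]
j=1: A[1]=3 ≤ 10 → i=1, swap A[1],A[1] (no change) → [1,3,18,6,17,2,15,4,5,10]
j=2: A[2]=18 > 10 → no swap
j=3: A[3]=6 ≤ 10 → i=2, swap A[2],A[3] → [1,3,6,18,17,2,15,4,5,10]
j=4: A[4]=17 > 10 → no swap
j=5: A[5]=2 ≤ 10 → i=3, swap A[3],A[5] → [1,3,6,2,17,18,15,4,5,10]
j=6: A[6]=15 > 10 → no swap
j=7: A[7]=4 ≤ 10 → i=4, swap A[4],A[7] → [1,3,6,2,4,18,15,17,5,10]
j=8: A[8]=5 ≤ 10 → i=5, swap A[5],A[8] → [1,3,6,2,4,5,15,17,18,10]
final swap A[6],A[9] → [1,3,6,2,4,5,10,17,18,15]; return 6
p = 6; k-1 = 7 > 6 ⇒ right

6; right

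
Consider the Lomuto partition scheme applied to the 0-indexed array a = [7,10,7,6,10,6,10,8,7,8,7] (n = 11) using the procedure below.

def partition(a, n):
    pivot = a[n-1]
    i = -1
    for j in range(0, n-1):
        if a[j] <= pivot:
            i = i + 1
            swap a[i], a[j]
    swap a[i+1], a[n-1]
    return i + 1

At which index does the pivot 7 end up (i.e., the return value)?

pivot=7, i=-1
j=0: 7≤7, i=0, swap(0,0) ⇒ [7,10,7,6,10,6,10,8,7,8,7]
j=1: 10>7, skip
j=2: 7≤7, i=1, swap(1,2) ⇒ [7,7,10,6,10,6,10,8,7,8,7]
j=3: 6≤7, i=2, swap(2,3) ⇒ [7,7,6,10,10,6,10,8,7,8,7]
j=4: 10>7, skip
j=5: 6≤7, i=3, swap(3,5) ⇒ [7,7,6,6,10,10,10,8,7,8,7]
j=6: 10>7, skip
j=7: 8>7, skip
j=8: 7≤7, i=4, swap(4,8) ⇒ [7,7,6,6,7,10,10,8,10,8,7]
j=9: 8>7, skip
swap(5,10) ⇒ [7,7,6,6,7,7,10,8,10,8,10]; return 5

5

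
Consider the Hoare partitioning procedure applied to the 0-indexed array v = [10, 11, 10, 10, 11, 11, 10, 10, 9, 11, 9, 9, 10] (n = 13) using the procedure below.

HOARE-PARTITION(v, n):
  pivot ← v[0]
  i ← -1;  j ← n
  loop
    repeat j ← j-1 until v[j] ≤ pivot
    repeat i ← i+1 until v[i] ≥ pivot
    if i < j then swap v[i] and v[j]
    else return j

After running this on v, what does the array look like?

pivot = v[0] = 10; i = -1, j = 13
j→12 (v[12]=10≤10), i→0 (v[0]=10≥10); i<j, swap → [10, 11, 10, 10, 11, 11, 10, 10, 9, 11, 9, 9, 10]
j→11 (v[11]=9≤10), i→1 (v[1]=11≥10); i<j, swap → [10, 9, 10, 10, 11, 11, 10, 10, 9, 11, 9, 11, 10]
j→10 (v[10]=9≤10), i→2 (v[2]=10≥10); i<j, swap → [10, 9, 9, 10, 11, 11, 10, 10, 9, 11, 10, 11, 10]
j→8 (v[8]=9≤10), i→3 (v[3]=10≥10); i<j, swap → [10, 9, 9, 9, 11, 11, 10, 10, 10, 11, 10, 11, 10]
j→7 (v[7]=10≤10), i→4 (v[4]=11≥10); i<j, swap → [10, 9, 9, 9, 10, 11, 10, 11, 10, 11, 10, 11, 10]
j→6 (v[6]=10≤10), i→5 (v[5]=11≥10); i<j, swap → [10, 9, 9, 9, 10, 10, 11, 11, 10, 11, 10, 11, 10]
j→5, i→6; i≥j, return j=5. v = [10, 9, 9, 9, 10, 10, 11, 11, 10, 11, 10, 11, 10]

[10, 9, 9, 9, 10, 10, 11, 11, 10, 11, 10, 11, 10]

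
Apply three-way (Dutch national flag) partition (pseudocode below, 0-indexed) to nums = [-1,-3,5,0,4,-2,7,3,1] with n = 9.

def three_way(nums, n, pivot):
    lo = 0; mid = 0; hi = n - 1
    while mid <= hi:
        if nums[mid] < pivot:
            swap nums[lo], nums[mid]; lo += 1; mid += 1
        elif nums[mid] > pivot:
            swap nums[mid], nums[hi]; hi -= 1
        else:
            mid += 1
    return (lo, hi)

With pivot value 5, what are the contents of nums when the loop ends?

lo=0 mid=0 hi=8
-1<5: swap(0,0), lo=1 mid=1 ⇒ [-1,-3,5,0,4,-2,7,3,1]
-3<5: swap(1,1), lo=2 mid=2 ⇒ [-1,-3,5,0,4,-2,7,3,1]
5=5: mid=3
0<5: swap(2,3), lo=3 mid=4 ⇒ [-1,-3,0,5,4,-2,7,3,1]
4<5: swap(3,4), lo=4 mid=5 ⇒ [-1,-3,0,4,5,-2,7,3,1]
-2<5: swap(4,5), lo=5 mid=6 ⇒ [-1,-3,0,4,-2,5,7,3,1]
7>5: swap(6,8), hi=7 ⇒ [-1,-3,0,4,-2,5,1,3,7]
1<5: swap(5,6), lo=6 mid=7 ⇒ [-1,-3,0,4,-2,1,5,3,7]
3<5: swap(6,7), lo=7 mid=8 ⇒ [-1,-3,0,4,-2,1,3,5,7]
done. lo=7 hi=7; nums=[-1,-3,0,4,-2,1,3,5,7]

[-1,-3,0,4,-2,1,3,5,7]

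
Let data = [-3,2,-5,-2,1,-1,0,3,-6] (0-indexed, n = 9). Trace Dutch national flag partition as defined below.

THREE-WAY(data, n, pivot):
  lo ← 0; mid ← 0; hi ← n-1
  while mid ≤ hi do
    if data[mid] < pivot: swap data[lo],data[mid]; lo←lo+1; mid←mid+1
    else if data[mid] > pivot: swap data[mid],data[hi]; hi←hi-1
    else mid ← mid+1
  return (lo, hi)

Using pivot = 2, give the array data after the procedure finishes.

pivot = 2; lo=0, mid=0, hi=8
data[mid]=-3<2: swap data[0],data[0]; lo=1,mid=1 → [-3,2,-5,-2,1,-1,0,3,-6]
data[mid]=2=2: mid=2
data[mid]=-5<2: swap data[1],data[2]; lo=2,mid=3 → [-3,-5,2,-2,1,-1,0,3,-6]
data[mid]=-2<2: swap data[2],data[3]; lo=3,mid=4 → [-3,-5,-2,2,1,-1,0,3,-6]
data[mid]=1<2: swap data[3],data[4]; lo=4,mid=5 → [-3,-5,-2,1,2,-1,0,3,-6]
data[mid]=-1<2: swap data[4],data[5]; lo=5,mid=6 → [-3,-5,-2,1,-1,2,0,3,-6]
data[mid]=0<2: swap data[5],data[6]; lo=6,mid=7 → [-3,-5,-2,1,-1,0,2,3,-6]
data[mid]=3>2: swap data[7],data[8]; hi=7 → [-3,-5,-2,1,-1,0,2,-6,3]
data[mid]=-6<2: swap data[6],data[7]; lo=7,mid=8 → [-3,-5,-2,1,-1,0,-6,2,3]
end: lo=7, hi=7; data = [-3,-5,-2,1,-1,0,-6,2,3]

[-3,-5,-2,1,-1,0,-6,2,3]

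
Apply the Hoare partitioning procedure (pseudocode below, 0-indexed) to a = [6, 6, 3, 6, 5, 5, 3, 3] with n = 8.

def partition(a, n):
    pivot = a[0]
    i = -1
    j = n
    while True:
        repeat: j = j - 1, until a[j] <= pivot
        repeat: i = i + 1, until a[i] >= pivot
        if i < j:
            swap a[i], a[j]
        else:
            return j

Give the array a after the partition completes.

[3, 3, 3, 5, 5, 6, 6, 6]

pivot = a[0] = 6; i = -1, j = 8
j→7 (a[7]=3≤6), i→0 (a[0]=6≥6); i<j, swap → [3, 6, 3, 6, 5, 5, 3, 6]
j→6 (a[6]=3≤6), i→1 (a[1]=6≥6); i<j, swap → [3, 3, 3, 6, 5, 5, 6, 6]
j→5 (a[5]=5≤6), i→3 (a[3]=6≥6); i<j, swap → [3, 3, 3, 5, 5, 6, 6, 6]
j→4, i→5; i≥j, return j=4. a = [3, 3, 3, 5, 5, 6, 6, 6]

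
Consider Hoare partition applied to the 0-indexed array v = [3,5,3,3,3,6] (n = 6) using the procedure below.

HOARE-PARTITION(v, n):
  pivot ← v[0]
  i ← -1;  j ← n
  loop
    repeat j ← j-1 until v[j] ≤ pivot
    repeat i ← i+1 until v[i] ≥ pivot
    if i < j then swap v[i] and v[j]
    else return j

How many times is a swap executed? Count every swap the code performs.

2

pivot=3
j stops at 4 (3), i stops at 0 (3); swap ⇒ [3,5,3,3,3,6]
j stops at 3 (3), i stops at 1 (5); swap ⇒ [3,3,3,5,3,6]
j stops at 2, i stops at 2; i≥j ⇒ return 2. v=[3,3,3,5,3,6]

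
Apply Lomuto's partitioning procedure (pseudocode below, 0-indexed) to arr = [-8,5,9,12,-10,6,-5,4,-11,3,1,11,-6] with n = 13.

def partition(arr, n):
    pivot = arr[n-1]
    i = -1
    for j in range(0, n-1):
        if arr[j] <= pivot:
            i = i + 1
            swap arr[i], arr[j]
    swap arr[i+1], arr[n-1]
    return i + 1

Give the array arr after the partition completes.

pivot = arr[12] = -6; i = -1
j=0: arr[0]=-8 ≤ -6 → i=0, swap arr[0],arr[0] (no change) → [-8,5,9,12,-10,6,-5,4,-11,3,1,11,-6]
j=1: arr[1]=5 > -6 → no swap
j=2: arr[2]=9 > -6 → no swap
j=3: arr[3]=12 > -6 → no swap
j=4: arr[4]=-10 ≤ -6 → i=1, swap arr[1],arr[4] → [-8,-10,9,12,5,6,-5,4,-11,3,1,11,-6]
j=5: arr[5]=6 > -6 → no swap
j=6: arr[6]=-5 > -6 → no swap
j=7: arr[7]=4 > -6 → no swap
j=8: arr[8]=-11 ≤ -6 → i=2, swap arr[2],arr[8] → [-8,-10,-11,12,5,6,-5,4,9,3,1,11,-6]
j=9: arr[9]=3 > -6 → no swap
j=10: arr[10]=1 > -6 → no swap
j=11: arr[11]=11 > -6 → no swap
final swap arr[3],arr[12] → [-8,-10,-11,-6,5,6,-5,4,9,3,1,11,12]; return 3

[-8,-10,-11,-6,5,6,-5,4,9,3,1,11,12]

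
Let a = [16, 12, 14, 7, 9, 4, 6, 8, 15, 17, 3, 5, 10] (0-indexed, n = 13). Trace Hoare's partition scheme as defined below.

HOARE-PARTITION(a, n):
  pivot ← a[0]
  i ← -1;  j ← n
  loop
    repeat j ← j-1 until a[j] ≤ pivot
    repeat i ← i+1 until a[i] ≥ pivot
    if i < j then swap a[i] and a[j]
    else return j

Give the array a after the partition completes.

[10, 12, 14, 7, 9, 4, 6, 8, 15, 5, 3, 17, 16]

pivot=16
j stops at 12 (10), i stops at 0 (16); swap ⇒ [10, 12, 14, 7, 9, 4, 6, 8, 15, 17, 3, 5, 16]
j stops at 11 (5), i stops at 9 (17); swap ⇒ [10, 12, 14, 7, 9, 4, 6, 8, 15, 5, 3, 17, 16]
j stops at 10, i stops at 11; i≥j ⇒ return 10. a=[10, 12, 14, 7, 9, 4, 6, 8, 15, 5, 3, 17, 16]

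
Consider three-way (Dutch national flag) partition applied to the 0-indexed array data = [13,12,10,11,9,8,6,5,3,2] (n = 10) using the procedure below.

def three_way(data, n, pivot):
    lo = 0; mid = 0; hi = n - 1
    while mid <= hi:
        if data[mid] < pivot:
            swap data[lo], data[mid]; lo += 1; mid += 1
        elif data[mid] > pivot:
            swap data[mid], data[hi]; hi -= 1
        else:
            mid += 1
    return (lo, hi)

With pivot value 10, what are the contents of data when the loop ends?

pivot = 10; lo=0, mid=0, hi=9
data[mid]=13>10: swap data[0],data[9]; hi=8 → [2,12,10,11,9,8,6,5,3,13]
data[mid]=2<10: swap data[0],data[0]; lo=1,mid=1 → [2,12,10,11,9,8,6,5,3,13]
data[mid]=12>10: swap data[1],data[8]; hi=7 → [2,3,10,11,9,8,6,5,12,13]
data[mid]=3<10: swap data[1],data[1]; lo=2,mid=2 → [2,3,10,11,9,8,6,5,12,13]
data[mid]=10=10: mid=3
data[mid]=11>10: swap data[3],data[7]; hi=6 → [2,3,10,5,9,8,6,11,12,13]
data[mid]=5<10: swap data[2],data[3]; lo=3,mid=4 → [2,3,5,10,9,8,6,11,12,13]
data[mid]=9<10: swap data[3],data[4]; lo=4,mid=5 → [2,3,5,9,10,8,6,11,12,13]
data[mid]=8<10: swap data[4],data[5]; lo=5,mid=6 → [2,3,5,9,8,10,6,11,12,13]
data[mid]=6<10: swap data[5],data[6]; lo=6,mid=7 → [2,3,5,9,8,6,10,11,12,13]
end: lo=6, hi=6; data = [2,3,5,9,8,6,10,11,12,13]

[2,3,5,9,8,6,10,11,12,13]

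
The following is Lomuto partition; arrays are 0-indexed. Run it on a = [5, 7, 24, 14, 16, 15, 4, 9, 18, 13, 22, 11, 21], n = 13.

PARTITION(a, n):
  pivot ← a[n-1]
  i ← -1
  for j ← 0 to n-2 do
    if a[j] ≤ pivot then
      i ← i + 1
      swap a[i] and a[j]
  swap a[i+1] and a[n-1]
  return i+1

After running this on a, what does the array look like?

[5, 7, 14, 16, 15, 4, 9, 18, 13, 11, 21, 24, 22]

pivot = a[12] = 21; i = -1
j=0: a[0]=5 ≤ 21 → i=0, swap a[0],a[0] (no change) → [5, 7, 24, 14, 16, 15, 4, 9, 18, 13, 22, 11, 21]
j=1: a[1]=7 ≤ 21 → i=1, swap a[1],a[1] (no change) → [5, 7, 24, 14, 16, 15, 4, 9, 18, 13, 22, 11, 21]
j=2: a[2]=24 > 21 → no swap
j=3: a[3]=14 ≤ 21 → i=2, swap a[2],a[3] → [5, 7, 14, 24, 16, 15, 4, 9, 18, 13, 22, 11, 21]
j=4: a[4]=16 ≤ 21 → i=3, swap a[3],a[4] → [5, 7, 14, 16, 24, 15, 4, 9, 18, 13, 22, 11, 21]
j=5: a[5]=15 ≤ 21 → i=4, swap a[4],a[5] → [5, 7, 14, 16, 15, 24, 4, 9, 18, 13, 22, 11, 21]
j=6: a[6]=4 ≤ 21 → i=5, swap a[5],a[6] → [5, 7, 14, 16, 15, 4, 24, 9, 18, 13, 22, 11, 21]
j=7: a[7]=9 ≤ 21 → i=6, swap a[6],a[7] → [5, 7, 14, 16, 15, 4, 9, 24, 18, 13, 22, 11, 21]
j=8: a[8]=18 ≤ 21 → i=7, swap a[7],a[8] → [5, 7, 14, 16, 15, 4, 9, 18, 24, 13, 22, 11, 21]
j=9: a[9]=13 ≤ 21 → i=8, swap a[8],a[9] → [5, 7, 14, 16, 15, 4, 9, 18, 13, 24, 22, 11, 21]
j=10: a[10]=22 > 21 → no swap
j=11: a[11]=11 ≤ 21 → i=9, swap a[9],a[11] → [5, 7, 14, 16, 15, 4, 9, 18, 13, 11, 22, 24, 21]
final swap a[10],a[12] → [5, 7, 14, 16, 15, 4, 9, 18, 13, 11, 21, 24, 22]; return 10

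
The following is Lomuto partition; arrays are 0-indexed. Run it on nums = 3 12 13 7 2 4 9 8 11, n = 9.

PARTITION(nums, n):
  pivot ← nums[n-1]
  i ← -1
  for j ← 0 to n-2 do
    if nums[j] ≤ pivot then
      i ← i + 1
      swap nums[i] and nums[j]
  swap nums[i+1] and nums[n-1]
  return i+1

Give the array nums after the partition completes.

3 7 2 4 9 8 11 12 13

pivot=11, i=-1
j=0: 3≤11, i=0, swap(0,0) ⇒ 3 12 13 7 2 4 9 8 11
j=1: 12>11, skip
j=2: 13>11, skip
j=3: 7≤11, i=1, swap(1,3) ⇒ 3 7 13 12 2 4 9 8 11
j=4: 2≤11, i=2, swap(2,4) ⇒ 3 7 2 12 13 4 9 8 11
j=5: 4≤11, i=3, swap(3,5) ⇒ 3 7 2 4 13 12 9 8 11
j=6: 9≤11, i=4, swap(4,6) ⇒ 3 7 2 4 9 12 13 8 11
j=7: 8≤11, i=5, swap(5,7) ⇒ 3 7 2 4 9 8 13 12 11
swap(6,8) ⇒ 3 7 2 4 9 8 11 12 13; return 6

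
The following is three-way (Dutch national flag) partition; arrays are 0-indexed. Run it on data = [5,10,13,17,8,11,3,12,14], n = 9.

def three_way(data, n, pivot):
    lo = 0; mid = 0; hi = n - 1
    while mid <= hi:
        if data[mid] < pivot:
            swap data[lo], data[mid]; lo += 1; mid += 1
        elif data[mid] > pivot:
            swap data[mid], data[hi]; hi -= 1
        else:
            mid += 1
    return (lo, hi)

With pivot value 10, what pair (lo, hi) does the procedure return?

pivot = 10; lo=0, mid=0, hi=8
data[mid]=5<10: swap data[0],data[0]; lo=1,mid=1 → [5,10,13,17,8,11,3,12,14]
data[mid]=10=10: mid=2
data[mid]=13>10: swap data[2],data[8]; hi=7 → [5,10,14,17,8,11,3,12,13]
data[mid]=14>10: swap data[2],data[7]; hi=6 → [5,10,12,17,8,11,3,14,13]
data[mid]=12>10: swap data[2],data[6]; hi=5 → [5,10,3,17,8,11,12,14,13]
data[mid]=3<10: swap data[1],data[2]; lo=2,mid=3 → [5,3,10,17,8,11,12,14,13]
data[mid]=17>10: swap data[3],data[5]; hi=4 → [5,3,10,11,8,17,12,14,13]
data[mid]=11>10: swap data[3],data[4]; hi=3 → [5,3,10,8,11,17,12,14,13]
data[mid]=8<10: swap data[2],data[3]; lo=3,mid=4 → [5,3,8,10,11,17,12,14,13]
end: lo=3, hi=3; data = [5,3,8,10,11,17,12,14,13]

(3, 3)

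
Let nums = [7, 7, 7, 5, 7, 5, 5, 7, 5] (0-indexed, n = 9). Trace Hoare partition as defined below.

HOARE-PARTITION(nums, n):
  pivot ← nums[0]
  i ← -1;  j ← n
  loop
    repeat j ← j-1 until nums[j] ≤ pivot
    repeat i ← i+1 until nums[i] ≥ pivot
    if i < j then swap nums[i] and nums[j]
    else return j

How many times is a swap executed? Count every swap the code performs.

pivot=7
j stops at 8 (5), i stops at 0 (7); swap ⇒ [5, 7, 7, 5, 7, 5, 5, 7, 7]
j stops at 7 (7), i stops at 1 (7); swap ⇒ [5, 7, 7, 5, 7, 5, 5, 7, 7]
j stops at 6 (5), i stops at 2 (7); swap ⇒ [5, 7, 5, 5, 7, 5, 7, 7, 7]
j stops at 5 (5), i stops at 4 (7); swap ⇒ [5, 7, 5, 5, 5, 7, 7, 7, 7]
j stops at 4, i stops at 5; i≥j ⇒ return 4. nums=[5, 7, 5, 5, 5, 7, 7, 7, 7]

4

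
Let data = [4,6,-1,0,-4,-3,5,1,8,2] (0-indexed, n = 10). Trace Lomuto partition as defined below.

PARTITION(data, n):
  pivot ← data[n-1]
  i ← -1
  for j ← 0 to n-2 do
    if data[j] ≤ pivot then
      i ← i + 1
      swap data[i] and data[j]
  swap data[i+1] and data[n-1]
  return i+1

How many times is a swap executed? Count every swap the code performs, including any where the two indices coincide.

pivot = data[9] = 2; i = -1
j=0: data[0]=4 > 2 → no swap
j=1: data[1]=6 > 2 → no swap
j=2: data[2]=-1 ≤ 2 → i=0, swap data[0],data[2] → [-1,6,4,0,-4,-3,5,1,8,2]
j=3: data[3]=0 ≤ 2 → i=1, swap data[1],data[3] → [-1,0,4,6,-4,-3,5,1,8,2]
j=4: data[4]=-4 ≤ 2 → i=2, swap data[2],data[4] → [-1,0,-4,6,4,-3,5,1,8,2]
j=5: data[5]=-3 ≤ 2 → i=3, swap data[3],data[5] → [-1,0,-4,-3,4,6,5,1,8,2]
j=6: data[6]=5 > 2 → no swap
j=7: data[7]=1 ≤ 2 → i=4, swap data[4],data[7] → [-1,0,-4,-3,1,6,5,4,8,2]
j=8: data[8]=8 > 2 → no swap
final swap data[5],data[9] → [-1,0,-4,-3,1,2,5,4,8,6]; return 5

6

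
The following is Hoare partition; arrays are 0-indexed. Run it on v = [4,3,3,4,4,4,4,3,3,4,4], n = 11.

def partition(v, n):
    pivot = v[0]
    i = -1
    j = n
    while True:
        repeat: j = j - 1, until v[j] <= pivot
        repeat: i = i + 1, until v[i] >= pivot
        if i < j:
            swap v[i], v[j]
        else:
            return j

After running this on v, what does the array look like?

pivot=4
j stops at 10 (4), i stops at 0 (4); swap ⇒ [4,3,3,4,4,4,4,3,3,4,4]
j stops at 9 (4), i stops at 3 (4); swap ⇒ [4,3,3,4,4,4,4,3,3,4,4]
j stops at 8 (3), i stops at 4 (4); swap ⇒ [4,3,3,4,3,4,4,3,4,4,4]
j stops at 7 (3), i stops at 5 (4); swap ⇒ [4,3,3,4,3,3,4,4,4,4,4]
j stops at 6, i stops at 6; i≥j ⇒ return 6. v=[4,3,3,4,3,3,4,4,4,4,4]

[4,3,3,4,3,3,4,4,4,4,4]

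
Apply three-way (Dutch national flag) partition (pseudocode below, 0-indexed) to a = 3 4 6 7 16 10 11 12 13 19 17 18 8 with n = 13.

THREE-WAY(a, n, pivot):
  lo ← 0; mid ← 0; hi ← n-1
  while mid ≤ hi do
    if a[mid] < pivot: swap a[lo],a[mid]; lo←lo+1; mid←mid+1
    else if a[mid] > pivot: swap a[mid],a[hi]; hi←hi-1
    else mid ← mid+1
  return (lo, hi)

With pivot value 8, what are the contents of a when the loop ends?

lo=0 mid=0 hi=12
3<8: swap(0,0), lo=1 mid=1 ⇒ 3 4 6 7 16 10 11 12 13 19 17 18 8
4<8: swap(1,1), lo=2 mid=2 ⇒ 3 4 6 7 16 10 11 12 13 19 17 18 8
6<8: swap(2,2), lo=3 mid=3 ⇒ 3 4 6 7 16 10 11 12 13 19 17 18 8
7<8: swap(3,3), lo=4 mid=4 ⇒ 3 4 6 7 16 10 11 12 13 19 17 18 8
16>8: swap(4,12), hi=11 ⇒ 3 4 6 7 8 10 11 12 13 19 17 18 16
8=8: mid=5
10>8: swap(5,11), hi=10 ⇒ 3 4 6 7 8 18 11 12 13 19 17 10 16
18>8: swap(5,10), hi=9 ⇒ 3 4 6 7 8 17 11 12 13 19 18 10 16
17>8: swap(5,9), hi=8 ⇒ 3 4 6 7 8 19 11 12 13 17 18 10 16
19>8: swap(5,8), hi=7 ⇒ 3 4 6 7 8 13 11 12 19 17 18 10 16
13>8: swap(5,7), hi=6 ⇒ 3 4 6 7 8 12 11 13 19 17 18 10 16
12>8: swap(5,6), hi=5 ⇒ 3 4 6 7 8 11 12 13 19 17 18 10 16
11>8: swap(5,5), hi=4 ⇒ 3 4 6 7 8 11 12 13 19 17 18 10 16
done. lo=4 hi=4; a=3 4 6 7 8 11 12 13 19 17 18 10 16

3 4 6 7 8 11 12 13 19 17 18 10 16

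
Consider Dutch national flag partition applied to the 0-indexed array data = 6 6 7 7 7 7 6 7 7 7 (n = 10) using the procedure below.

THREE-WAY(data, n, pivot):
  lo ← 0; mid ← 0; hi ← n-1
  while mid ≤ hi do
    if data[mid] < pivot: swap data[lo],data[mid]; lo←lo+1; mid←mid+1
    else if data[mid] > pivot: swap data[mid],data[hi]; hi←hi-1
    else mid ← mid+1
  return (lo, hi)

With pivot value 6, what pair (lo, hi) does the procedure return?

(0, 2)

pivot = 6; lo=0, mid=0, hi=9
data[mid]=6=6: mid=1
data[mid]=6=6: mid=2
data[mid]=7>6: swap data[2],data[9]; hi=8 → 6 6 7 7 7 7 6 7 7 7
data[mid]=7>6: swap data[2],data[8]; hi=7 → 6 6 7 7 7 7 6 7 7 7
data[mid]=7>6: swap data[2],data[7]; hi=6 → 6 6 7 7 7 7 6 7 7 7
data[mid]=7>6: swap data[2],data[6]; hi=5 → 6 6 6 7 7 7 7 7 7 7
data[mid]=6=6: mid=3
data[mid]=7>6: swap data[3],data[5]; hi=4 → 6 6 6 7 7 7 7 7 7 7
data[mid]=7>6: swap data[3],data[4]; hi=3 → 6 6 6 7 7 7 7 7 7 7
data[mid]=7>6: swap data[3],data[3]; hi=2 → 6 6 6 7 7 7 7 7 7 7
end: lo=0, hi=2; data = 6 6 6 7 7 7 7 7 7 7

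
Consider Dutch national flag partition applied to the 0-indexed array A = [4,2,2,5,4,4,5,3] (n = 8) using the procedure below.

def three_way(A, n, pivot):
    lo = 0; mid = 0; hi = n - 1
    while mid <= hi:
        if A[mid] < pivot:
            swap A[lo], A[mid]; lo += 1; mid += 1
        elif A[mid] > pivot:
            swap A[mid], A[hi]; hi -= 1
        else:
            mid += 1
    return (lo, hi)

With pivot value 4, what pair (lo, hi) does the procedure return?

(3, 5)

pivot = 4; lo=0, mid=0, hi=7
A[mid]=4=4: mid=1
A[mid]=2<4: swap A[0],A[1]; lo=1,mid=2 → [2,4,2,5,4,4,5,3]
A[mid]=2<4: swap A[1],A[2]; lo=2,mid=3 → [2,2,4,5,4,4,5,3]
A[mid]=5>4: swap A[3],A[7]; hi=6 → [2,2,4,3,4,4,5,5]
A[mid]=3<4: swap A[2],A[3]; lo=3,mid=4 → [2,2,3,4,4,4,5,5]
A[mid]=4=4: mid=5
A[mid]=4=4: mid=6
A[mid]=5>4: swap A[6],A[6]; hi=5 → [2,2,3,4,4,4,5,5]
end: lo=3, hi=5; A = [2,2,3,4,4,4,5,5]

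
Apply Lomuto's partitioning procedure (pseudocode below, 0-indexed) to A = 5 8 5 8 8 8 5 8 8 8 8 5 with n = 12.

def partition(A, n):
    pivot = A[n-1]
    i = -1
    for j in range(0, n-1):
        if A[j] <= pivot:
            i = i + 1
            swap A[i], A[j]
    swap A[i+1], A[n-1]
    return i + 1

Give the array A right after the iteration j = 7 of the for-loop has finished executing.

5 5 5 8 8 8 8 8 8 8 8 5

pivot=5, i=-1
j=0: 5≤5, i=0, swap(0,0) ⇒ 5 8 5 8 8 8 5 8 8 8 8 5
j=1: 8>5, skip
j=2: 5≤5, i=1, swap(1,2) ⇒ 5 5 8 8 8 8 5 8 8 8 8 5
j=3: 8>5, skip
j=4: 8>5, skip
j=5: 8>5, skip
j=6: 5≤5, i=2, swap(2,6) ⇒ 5 5 5 8 8 8 8 8 8 8 8 5
j=7: 8>5, skip
(after j=7) A = 5 5 5 8 8 8 8 8 8 8 8 5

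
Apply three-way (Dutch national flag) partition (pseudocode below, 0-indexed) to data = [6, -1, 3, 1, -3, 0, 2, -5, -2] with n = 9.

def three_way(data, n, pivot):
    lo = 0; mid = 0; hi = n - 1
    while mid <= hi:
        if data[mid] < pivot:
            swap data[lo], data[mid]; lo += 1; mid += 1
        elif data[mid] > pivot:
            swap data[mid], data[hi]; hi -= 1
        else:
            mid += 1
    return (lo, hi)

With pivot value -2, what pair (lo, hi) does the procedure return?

lo=0 mid=0 hi=8
6>-2: swap(0,8), hi=7 ⇒ [-2, -1, 3, 1, -3, 0, 2, -5, 6]
-2=-2: mid=1
-1>-2: swap(1,7), hi=6 ⇒ [-2, -5, 3, 1, -3, 0, 2, -1, 6]
-5<-2: swap(0,1), lo=1 mid=2 ⇒ [-5, -2, 3, 1, -3, 0, 2, -1, 6]
3>-2: swap(2,6), hi=5 ⇒ [-5, -2, 2, 1, -3, 0, 3, -1, 6]
2>-2: swap(2,5), hi=4 ⇒ [-5, -2, 0, 1, -3, 2, 3, -1, 6]
0>-2: swap(2,4), hi=3 ⇒ [-5, -2, -3, 1, 0, 2, 3, -1, 6]
-3<-2: swap(1,2), lo=2 mid=3 ⇒ [-5, -3, -2, 1, 0, 2, 3, -1, 6]
1>-2: swap(3,3), hi=2 ⇒ [-5, -3, -2, 1, 0, 2, 3, -1, 6]
done. lo=2 hi=2; data=[-5, -3, -2, 1, 0, 2, 3, -1, 6]

(2, 2)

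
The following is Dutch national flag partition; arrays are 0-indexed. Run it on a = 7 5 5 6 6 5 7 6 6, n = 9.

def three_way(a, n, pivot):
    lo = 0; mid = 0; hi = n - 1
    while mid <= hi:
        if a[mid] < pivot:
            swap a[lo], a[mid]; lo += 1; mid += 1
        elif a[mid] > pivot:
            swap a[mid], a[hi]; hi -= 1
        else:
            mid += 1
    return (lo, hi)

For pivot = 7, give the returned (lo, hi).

pivot = 7; lo=0, mid=0, hi=8
a[mid]=7=7: mid=1
a[mid]=5<7: swap a[0],a[1]; lo=1,mid=2 → 5 7 5 6 6 5 7 6 6
a[mid]=5<7: swap a[1],a[2]; lo=2,mid=3 → 5 5 7 6 6 5 7 6 6
a[mid]=6<7: swap a[2],a[3]; lo=3,mid=4 → 5 5 6 7 6 5 7 6 6
a[mid]=6<7: swap a[3],a[4]; lo=4,mid=5 → 5 5 6 6 7 5 7 6 6
a[mid]=5<7: swap a[4],a[5]; lo=5,mid=6 → 5 5 6 6 5 7 7 6 6
a[mid]=7=7: mid=7
a[mid]=6<7: swap a[5],a[7]; lo=6,mid=8 → 5 5 6 6 5 6 7 7 6
a[mid]=6<7: swap a[6],a[8]; lo=7,mid=9 → 5 5 6 6 5 6 6 7 7
end: lo=7, hi=8; a = 5 5 6 6 5 6 6 7 7

(7, 8)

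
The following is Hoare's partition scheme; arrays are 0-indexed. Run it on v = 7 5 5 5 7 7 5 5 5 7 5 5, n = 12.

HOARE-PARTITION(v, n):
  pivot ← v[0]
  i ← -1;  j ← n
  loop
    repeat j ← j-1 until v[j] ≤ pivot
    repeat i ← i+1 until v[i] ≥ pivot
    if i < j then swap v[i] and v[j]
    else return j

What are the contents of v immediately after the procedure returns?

5 5 5 5 5 7 5 5 5 7 7 7

pivot = v[0] = 7; i = -1, j = 12
j→11 (v[11]=5≤7), i→0 (v[0]=7≥7); i<j, swap → 5 5 5 5 7 7 5 5 5 7 5 7
j→10 (v[10]=5≤7), i→4 (v[4]=7≥7); i<j, swap → 5 5 5 5 5 7 5 5 5 7 7 7
j→9 (v[9]=7≤7), i→5 (v[5]=7≥7); i<j, swap → 5 5 5 5 5 7 5 5 5 7 7 7
j→8, i→9; i≥j, return j=8. v = 5 5 5 5 5 7 5 5 5 7 7 7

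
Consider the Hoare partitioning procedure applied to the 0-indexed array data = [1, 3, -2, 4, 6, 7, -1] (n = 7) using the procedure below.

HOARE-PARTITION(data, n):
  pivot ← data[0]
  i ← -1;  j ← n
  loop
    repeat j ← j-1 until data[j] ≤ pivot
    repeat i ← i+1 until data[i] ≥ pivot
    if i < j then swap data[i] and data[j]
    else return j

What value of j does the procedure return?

pivot = data[0] = 1; i = -1, j = 7
j→6 (data[6]=-1≤1), i→0 (data[0]=1≥1); i<j, swap → [-1, 3, -2, 4, 6, 7, 1]
j→2 (data[2]=-2≤1), i→1 (data[1]=3≥1); i<j, swap → [-1, -2, 3, 4, 6, 7, 1]
j→1, i→2; i≥j, return j=1. data = [-1, -2, 3, 4, 6, 7, 1]

1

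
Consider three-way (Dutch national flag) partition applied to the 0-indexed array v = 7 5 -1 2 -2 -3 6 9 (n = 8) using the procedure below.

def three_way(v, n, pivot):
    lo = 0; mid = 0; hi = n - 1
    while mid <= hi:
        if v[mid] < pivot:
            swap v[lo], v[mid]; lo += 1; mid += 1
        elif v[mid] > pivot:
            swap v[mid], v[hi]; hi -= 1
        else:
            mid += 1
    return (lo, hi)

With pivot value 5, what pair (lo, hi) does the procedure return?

(4, 4)

lo=0 mid=0 hi=7
7>5: swap(0,7), hi=6 ⇒ 9 5 -1 2 -2 -3 6 7
9>5: swap(0,6), hi=5 ⇒ 6 5 -1 2 -2 -3 9 7
6>5: swap(0,5), hi=4 ⇒ -3 5 -1 2 -2 6 9 7
-3<5: swap(0,0), lo=1 mid=1 ⇒ -3 5 -1 2 -2 6 9 7
5=5: mid=2
-1<5: swap(1,2), lo=2 mid=3 ⇒ -3 -1 5 2 -2 6 9 7
2<5: swap(2,3), lo=3 mid=4 ⇒ -3 -1 2 5 -2 6 9 7
-2<5: swap(3,4), lo=4 mid=5 ⇒ -3 -1 2 -2 5 6 9 7
done. lo=4 hi=4; v=-3 -1 2 -2 5 6 9 7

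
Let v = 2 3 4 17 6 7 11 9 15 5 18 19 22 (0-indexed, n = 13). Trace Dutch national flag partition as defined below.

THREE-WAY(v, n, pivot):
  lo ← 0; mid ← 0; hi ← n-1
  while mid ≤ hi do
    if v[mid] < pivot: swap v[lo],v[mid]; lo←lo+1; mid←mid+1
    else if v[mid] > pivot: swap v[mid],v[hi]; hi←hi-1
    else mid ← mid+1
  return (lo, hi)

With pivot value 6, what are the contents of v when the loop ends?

2 3 4 5 6 11 9 15 7 18 19 22 17

lo=0 mid=0 hi=12
2<6: swap(0,0), lo=1 mid=1 ⇒ 2 3 4 17 6 7 11 9 15 5 18 19 22
3<6: swap(1,1), lo=2 mid=2 ⇒ 2 3 4 17 6 7 11 9 15 5 18 19 22
4<6: swap(2,2), lo=3 mid=3 ⇒ 2 3 4 17 6 7 11 9 15 5 18 19 22
17>6: swap(3,12), hi=11 ⇒ 2 3 4 22 6 7 11 9 15 5 18 19 17
22>6: swap(3,11), hi=10 ⇒ 2 3 4 19 6 7 11 9 15 5 18 22 17
19>6: swap(3,10), hi=9 ⇒ 2 3 4 18 6 7 11 9 15 5 19 22 17
18>6: swap(3,9), hi=8 ⇒ 2 3 4 5 6 7 11 9 15 18 19 22 17
5<6: swap(3,3), lo=4 mid=4 ⇒ 2 3 4 5 6 7 11 9 15 18 19 22 17
6=6: mid=5
7>6: swap(5,8), hi=7 ⇒ 2 3 4 5 6 15 11 9 7 18 19 22 17
15>6: swap(5,7), hi=6 ⇒ 2 3 4 5 6 9 11 15 7 18 19 22 17
9>6: swap(5,6), hi=5 ⇒ 2 3 4 5 6 11 9 15 7 18 19 22 17
11>6: swap(5,5), hi=4 ⇒ 2 3 4 5 6 11 9 15 7 18 19 22 17
done. lo=4 hi=4; v=2 3 4 5 6 11 9 15 7 18 19 22 17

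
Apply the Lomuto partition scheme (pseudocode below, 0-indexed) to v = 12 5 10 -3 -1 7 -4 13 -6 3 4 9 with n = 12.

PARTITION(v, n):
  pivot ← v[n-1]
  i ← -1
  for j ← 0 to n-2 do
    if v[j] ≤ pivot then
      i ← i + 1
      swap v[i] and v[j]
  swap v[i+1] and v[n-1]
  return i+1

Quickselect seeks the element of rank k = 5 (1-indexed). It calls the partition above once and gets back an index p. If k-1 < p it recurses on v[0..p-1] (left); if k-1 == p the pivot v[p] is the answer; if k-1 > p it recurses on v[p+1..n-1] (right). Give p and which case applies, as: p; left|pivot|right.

8; left

pivot=9, i=-1
j=0: 12>9, skip
j=1: 5≤9, i=0, swap(0,1) ⇒ 5 12 10 -3 -1 7 -4 13 -6 3 4 9
j=2: 10>9, skip
j=3: -3≤9, i=1, swap(1,3) ⇒ 5 -3 10 12 -1 7 -4 13 -6 3 4 9
j=4: -1≤9, i=2, swap(2,4) ⇒ 5 -3 -1 12 10 7 -4 13 -6 3 4 9
j=5: 7≤9, i=3, swap(3,5) ⇒ 5 -3 -1 7 10 12 -4 13 -6 3 4 9
j=6: -4≤9, i=4, swap(4,6) ⇒ 5 -3 -1 7 -4 12 10 13 -6 3 4 9
j=7: 13>9, skip
j=8: -6≤9, i=5, swap(5,8) ⇒ 5 -3 -1 7 -4 -6 10 13 12 3 4 9
j=9: 3≤9, i=6, swap(6,9) ⇒ 5 -3 -1 7 -4 -6 3 13 12 10 4 9
j=10: 4≤9, i=7, swap(7,10) ⇒ 5 -3 -1 7 -4 -6 3 4 12 10 13 9
swap(8,11) ⇒ 5 -3 -1 7 -4 -6 3 4 9 10 13 12; return 8
p = 8; k-1 = 4 < 8 ⇒ left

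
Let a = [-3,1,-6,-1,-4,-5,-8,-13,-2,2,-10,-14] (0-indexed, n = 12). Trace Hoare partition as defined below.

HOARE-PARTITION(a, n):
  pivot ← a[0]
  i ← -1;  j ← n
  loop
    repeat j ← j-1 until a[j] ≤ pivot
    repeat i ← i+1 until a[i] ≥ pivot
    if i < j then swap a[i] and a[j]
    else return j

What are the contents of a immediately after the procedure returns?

[-14,-10,-6,-13,-4,-5,-8,-1,-2,2,1,-3]

pivot=-3
j stops at 11 (-14), i stops at 0 (-3); swap ⇒ [-14,1,-6,-1,-4,-5,-8,-13,-2,2,-10,-3]
j stops at 10 (-10), i stops at 1 (1); swap ⇒ [-14,-10,-6,-1,-4,-5,-8,-13,-2,2,1,-3]
j stops at 7 (-13), i stops at 3 (-1); swap ⇒ [-14,-10,-6,-13,-4,-5,-8,-1,-2,2,1,-3]
j stops at 6, i stops at 7; i≥j ⇒ return 6. a=[-14,-10,-6,-13,-4,-5,-8,-1,-2,2,1,-3]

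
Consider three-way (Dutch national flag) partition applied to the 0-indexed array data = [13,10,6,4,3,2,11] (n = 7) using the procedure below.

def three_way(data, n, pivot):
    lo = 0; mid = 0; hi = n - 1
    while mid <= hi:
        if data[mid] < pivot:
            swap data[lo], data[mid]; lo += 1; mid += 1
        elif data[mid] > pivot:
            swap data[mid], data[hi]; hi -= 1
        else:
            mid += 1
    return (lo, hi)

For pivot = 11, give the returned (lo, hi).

(5, 5)

lo=0 mid=0 hi=6
13>11: swap(0,6), hi=5 ⇒ [11,10,6,4,3,2,13]
11=11: mid=1
10<11: swap(0,1), lo=1 mid=2 ⇒ [10,11,6,4,3,2,13]
6<11: swap(1,2), lo=2 mid=3 ⇒ [10,6,11,4,3,2,13]
4<11: swap(2,3), lo=3 mid=4 ⇒ [10,6,4,11,3,2,13]
3<11: swap(3,4), lo=4 mid=5 ⇒ [10,6,4,3,11,2,13]
2<11: swap(4,5), lo=5 mid=6 ⇒ [10,6,4,3,2,11,13]
done. lo=5 hi=5; data=[10,6,4,3,2,11,13]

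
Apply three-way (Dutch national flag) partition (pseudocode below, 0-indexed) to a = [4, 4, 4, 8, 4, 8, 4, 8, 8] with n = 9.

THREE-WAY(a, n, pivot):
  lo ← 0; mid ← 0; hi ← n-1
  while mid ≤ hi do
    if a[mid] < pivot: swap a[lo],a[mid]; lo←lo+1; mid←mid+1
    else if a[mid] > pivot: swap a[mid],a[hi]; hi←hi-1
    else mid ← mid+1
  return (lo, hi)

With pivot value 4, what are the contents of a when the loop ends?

[4, 4, 4, 4, 4, 8, 8, 8, 8]

pivot = 4; lo=0, mid=0, hi=8
a[mid]=4=4: mid=1
a[mid]=4=4: mid=2
a[mid]=4=4: mid=3
a[mid]=8>4: swap a[3],a[8]; hi=7 → [4, 4, 4, 8, 4, 8, 4, 8, 8]
a[mid]=8>4: swap a[3],a[7]; hi=6 → [4, 4, 4, 8, 4, 8, 4, 8, 8]
a[mid]=8>4: swap a[3],a[6]; hi=5 → [4, 4, 4, 4, 4, 8, 8, 8, 8]
a[mid]=4=4: mid=4
a[mid]=4=4: mid=5
a[mid]=8>4: swap a[5],a[5]; hi=4 → [4, 4, 4, 4, 4, 8, 8, 8, 8]
end: lo=0, hi=4; a = [4, 4, 4, 4, 4, 8, 8, 8, 8]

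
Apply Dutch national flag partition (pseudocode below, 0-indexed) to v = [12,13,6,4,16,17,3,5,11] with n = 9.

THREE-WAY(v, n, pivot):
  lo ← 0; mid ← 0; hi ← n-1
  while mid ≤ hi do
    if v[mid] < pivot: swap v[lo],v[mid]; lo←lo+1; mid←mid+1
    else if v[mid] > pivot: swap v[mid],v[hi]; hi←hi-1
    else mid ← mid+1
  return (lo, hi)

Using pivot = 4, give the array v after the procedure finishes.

[3,4,6,16,17,13,5,11,12]

lo=0 mid=0 hi=8
12>4: swap(0,8), hi=7 ⇒ [11,13,6,4,16,17,3,5,12]
11>4: swap(0,7), hi=6 ⇒ [5,13,6,4,16,17,3,11,12]
5>4: swap(0,6), hi=5 ⇒ [3,13,6,4,16,17,5,11,12]
3<4: swap(0,0), lo=1 mid=1 ⇒ [3,13,6,4,16,17,5,11,12]
13>4: swap(1,5), hi=4 ⇒ [3,17,6,4,16,13,5,11,12]
17>4: swap(1,4), hi=3 ⇒ [3,16,6,4,17,13,5,11,12]
16>4: swap(1,3), hi=2 ⇒ [3,4,6,16,17,13,5,11,12]
4=4: mid=2
6>4: swap(2,2), hi=1 ⇒ [3,4,6,16,17,13,5,11,12]
done. lo=1 hi=1; v=[3,4,6,16,17,13,5,11,12]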